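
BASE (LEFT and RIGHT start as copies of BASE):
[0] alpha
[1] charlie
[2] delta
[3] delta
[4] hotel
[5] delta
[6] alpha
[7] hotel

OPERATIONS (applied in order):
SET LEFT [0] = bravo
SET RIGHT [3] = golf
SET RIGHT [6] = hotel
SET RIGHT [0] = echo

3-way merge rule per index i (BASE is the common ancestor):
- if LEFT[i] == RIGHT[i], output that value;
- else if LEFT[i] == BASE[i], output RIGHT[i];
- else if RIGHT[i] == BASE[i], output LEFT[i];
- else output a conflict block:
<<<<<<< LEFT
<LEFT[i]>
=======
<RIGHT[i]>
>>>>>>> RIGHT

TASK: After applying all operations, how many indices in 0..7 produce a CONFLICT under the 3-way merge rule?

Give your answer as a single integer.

Final LEFT:  [bravo, charlie, delta, delta, hotel, delta, alpha, hotel]
Final RIGHT: [echo, charlie, delta, golf, hotel, delta, hotel, hotel]
i=0: BASE=alpha L=bravo R=echo all differ -> CONFLICT
i=1: L=charlie R=charlie -> agree -> charlie
i=2: L=delta R=delta -> agree -> delta
i=3: L=delta=BASE, R=golf -> take RIGHT -> golf
i=4: L=hotel R=hotel -> agree -> hotel
i=5: L=delta R=delta -> agree -> delta
i=6: L=alpha=BASE, R=hotel -> take RIGHT -> hotel
i=7: L=hotel R=hotel -> agree -> hotel
Conflict count: 1

Answer: 1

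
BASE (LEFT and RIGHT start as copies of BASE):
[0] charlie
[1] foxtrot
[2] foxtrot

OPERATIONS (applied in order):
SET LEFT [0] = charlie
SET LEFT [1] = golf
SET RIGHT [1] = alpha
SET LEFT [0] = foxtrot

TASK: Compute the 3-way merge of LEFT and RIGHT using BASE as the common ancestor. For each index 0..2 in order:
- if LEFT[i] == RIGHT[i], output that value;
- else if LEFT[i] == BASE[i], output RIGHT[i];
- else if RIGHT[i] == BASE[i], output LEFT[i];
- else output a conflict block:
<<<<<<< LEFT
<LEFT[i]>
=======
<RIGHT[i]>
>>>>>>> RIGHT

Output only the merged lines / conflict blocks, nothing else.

Final LEFT:  [foxtrot, golf, foxtrot]
Final RIGHT: [charlie, alpha, foxtrot]
i=0: L=foxtrot, R=charlie=BASE -> take LEFT -> foxtrot
i=1: BASE=foxtrot L=golf R=alpha all differ -> CONFLICT
i=2: L=foxtrot R=foxtrot -> agree -> foxtrot

Answer: foxtrot
<<<<<<< LEFT
golf
=======
alpha
>>>>>>> RIGHT
foxtrot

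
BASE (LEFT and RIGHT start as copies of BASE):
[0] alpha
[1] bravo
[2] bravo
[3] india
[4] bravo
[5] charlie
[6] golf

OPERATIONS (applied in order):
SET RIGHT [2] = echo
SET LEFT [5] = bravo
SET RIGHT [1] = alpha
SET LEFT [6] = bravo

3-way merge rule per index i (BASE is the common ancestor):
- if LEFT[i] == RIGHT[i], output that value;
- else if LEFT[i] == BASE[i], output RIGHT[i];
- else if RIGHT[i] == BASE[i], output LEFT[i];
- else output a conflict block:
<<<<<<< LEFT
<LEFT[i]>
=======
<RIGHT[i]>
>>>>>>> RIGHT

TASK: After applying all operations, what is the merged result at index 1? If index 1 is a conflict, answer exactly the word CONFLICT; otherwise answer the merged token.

Final LEFT:  [alpha, bravo, bravo, india, bravo, bravo, bravo]
Final RIGHT: [alpha, alpha, echo, india, bravo, charlie, golf]
i=0: L=alpha R=alpha -> agree -> alpha
i=1: L=bravo=BASE, R=alpha -> take RIGHT -> alpha
i=2: L=bravo=BASE, R=echo -> take RIGHT -> echo
i=3: L=india R=india -> agree -> india
i=4: L=bravo R=bravo -> agree -> bravo
i=5: L=bravo, R=charlie=BASE -> take LEFT -> bravo
i=6: L=bravo, R=golf=BASE -> take LEFT -> bravo
Index 1 -> alpha

Answer: alpha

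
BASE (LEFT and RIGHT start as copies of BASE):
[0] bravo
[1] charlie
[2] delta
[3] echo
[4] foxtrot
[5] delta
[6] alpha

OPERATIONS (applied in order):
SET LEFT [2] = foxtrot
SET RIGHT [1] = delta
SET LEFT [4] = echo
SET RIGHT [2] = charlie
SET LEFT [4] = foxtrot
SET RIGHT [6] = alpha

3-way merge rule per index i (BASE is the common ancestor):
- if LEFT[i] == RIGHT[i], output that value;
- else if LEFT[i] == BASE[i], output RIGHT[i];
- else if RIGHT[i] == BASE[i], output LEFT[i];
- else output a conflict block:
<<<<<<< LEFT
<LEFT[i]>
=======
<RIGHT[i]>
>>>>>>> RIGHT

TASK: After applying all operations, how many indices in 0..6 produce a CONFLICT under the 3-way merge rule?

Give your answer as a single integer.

Final LEFT:  [bravo, charlie, foxtrot, echo, foxtrot, delta, alpha]
Final RIGHT: [bravo, delta, charlie, echo, foxtrot, delta, alpha]
i=0: L=bravo R=bravo -> agree -> bravo
i=1: L=charlie=BASE, R=delta -> take RIGHT -> delta
i=2: BASE=delta L=foxtrot R=charlie all differ -> CONFLICT
i=3: L=echo R=echo -> agree -> echo
i=4: L=foxtrot R=foxtrot -> agree -> foxtrot
i=5: L=delta R=delta -> agree -> delta
i=6: L=alpha R=alpha -> agree -> alpha
Conflict count: 1

Answer: 1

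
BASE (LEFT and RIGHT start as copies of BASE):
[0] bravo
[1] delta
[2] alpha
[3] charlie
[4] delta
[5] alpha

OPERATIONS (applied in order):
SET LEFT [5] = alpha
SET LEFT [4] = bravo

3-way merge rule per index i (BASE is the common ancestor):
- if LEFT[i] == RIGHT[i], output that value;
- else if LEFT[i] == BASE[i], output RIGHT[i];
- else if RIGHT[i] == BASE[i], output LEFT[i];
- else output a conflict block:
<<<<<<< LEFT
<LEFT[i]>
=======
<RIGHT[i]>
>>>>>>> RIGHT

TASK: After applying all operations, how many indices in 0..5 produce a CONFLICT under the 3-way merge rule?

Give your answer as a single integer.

Answer: 0

Derivation:
Final LEFT:  [bravo, delta, alpha, charlie, bravo, alpha]
Final RIGHT: [bravo, delta, alpha, charlie, delta, alpha]
i=0: L=bravo R=bravo -> agree -> bravo
i=1: L=delta R=delta -> agree -> delta
i=2: L=alpha R=alpha -> agree -> alpha
i=3: L=charlie R=charlie -> agree -> charlie
i=4: L=bravo, R=delta=BASE -> take LEFT -> bravo
i=5: L=alpha R=alpha -> agree -> alpha
Conflict count: 0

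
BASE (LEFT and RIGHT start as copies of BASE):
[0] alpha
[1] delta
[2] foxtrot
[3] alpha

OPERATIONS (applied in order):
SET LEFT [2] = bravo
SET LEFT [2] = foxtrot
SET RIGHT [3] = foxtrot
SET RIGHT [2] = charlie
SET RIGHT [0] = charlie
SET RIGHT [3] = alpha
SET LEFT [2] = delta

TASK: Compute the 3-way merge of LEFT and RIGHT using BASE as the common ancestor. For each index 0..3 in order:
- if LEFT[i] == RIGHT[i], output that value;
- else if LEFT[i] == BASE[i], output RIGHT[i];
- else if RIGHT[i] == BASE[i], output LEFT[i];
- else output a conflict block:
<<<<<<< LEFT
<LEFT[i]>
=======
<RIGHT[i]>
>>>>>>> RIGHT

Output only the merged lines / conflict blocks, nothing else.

Answer: charlie
delta
<<<<<<< LEFT
delta
=======
charlie
>>>>>>> RIGHT
alpha

Derivation:
Final LEFT:  [alpha, delta, delta, alpha]
Final RIGHT: [charlie, delta, charlie, alpha]
i=0: L=alpha=BASE, R=charlie -> take RIGHT -> charlie
i=1: L=delta R=delta -> agree -> delta
i=2: BASE=foxtrot L=delta R=charlie all differ -> CONFLICT
i=3: L=alpha R=alpha -> agree -> alpha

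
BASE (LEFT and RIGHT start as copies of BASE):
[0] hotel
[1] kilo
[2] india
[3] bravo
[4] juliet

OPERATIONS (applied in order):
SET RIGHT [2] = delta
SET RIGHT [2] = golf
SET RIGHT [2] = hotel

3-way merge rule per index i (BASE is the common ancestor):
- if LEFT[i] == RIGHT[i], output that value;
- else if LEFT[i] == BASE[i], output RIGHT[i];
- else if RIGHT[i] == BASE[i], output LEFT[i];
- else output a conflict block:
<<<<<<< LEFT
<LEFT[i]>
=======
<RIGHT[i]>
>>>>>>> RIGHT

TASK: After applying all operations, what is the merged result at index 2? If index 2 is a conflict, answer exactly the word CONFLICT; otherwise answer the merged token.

Final LEFT:  [hotel, kilo, india, bravo, juliet]
Final RIGHT: [hotel, kilo, hotel, bravo, juliet]
i=0: L=hotel R=hotel -> agree -> hotel
i=1: L=kilo R=kilo -> agree -> kilo
i=2: L=india=BASE, R=hotel -> take RIGHT -> hotel
i=3: L=bravo R=bravo -> agree -> bravo
i=4: L=juliet R=juliet -> agree -> juliet
Index 2 -> hotel

Answer: hotel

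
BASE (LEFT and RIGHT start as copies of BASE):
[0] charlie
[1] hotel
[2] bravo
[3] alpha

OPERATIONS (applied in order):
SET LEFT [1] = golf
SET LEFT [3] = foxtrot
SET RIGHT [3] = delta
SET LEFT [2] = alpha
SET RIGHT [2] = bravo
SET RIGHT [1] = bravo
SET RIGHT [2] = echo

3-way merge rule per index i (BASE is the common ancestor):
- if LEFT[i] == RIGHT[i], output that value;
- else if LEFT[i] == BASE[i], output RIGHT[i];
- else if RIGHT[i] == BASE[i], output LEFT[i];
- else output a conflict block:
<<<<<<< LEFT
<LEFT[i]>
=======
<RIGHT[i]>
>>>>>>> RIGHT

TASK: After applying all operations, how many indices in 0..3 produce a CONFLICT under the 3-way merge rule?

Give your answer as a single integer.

Answer: 3

Derivation:
Final LEFT:  [charlie, golf, alpha, foxtrot]
Final RIGHT: [charlie, bravo, echo, delta]
i=0: L=charlie R=charlie -> agree -> charlie
i=1: BASE=hotel L=golf R=bravo all differ -> CONFLICT
i=2: BASE=bravo L=alpha R=echo all differ -> CONFLICT
i=3: BASE=alpha L=foxtrot R=delta all differ -> CONFLICT
Conflict count: 3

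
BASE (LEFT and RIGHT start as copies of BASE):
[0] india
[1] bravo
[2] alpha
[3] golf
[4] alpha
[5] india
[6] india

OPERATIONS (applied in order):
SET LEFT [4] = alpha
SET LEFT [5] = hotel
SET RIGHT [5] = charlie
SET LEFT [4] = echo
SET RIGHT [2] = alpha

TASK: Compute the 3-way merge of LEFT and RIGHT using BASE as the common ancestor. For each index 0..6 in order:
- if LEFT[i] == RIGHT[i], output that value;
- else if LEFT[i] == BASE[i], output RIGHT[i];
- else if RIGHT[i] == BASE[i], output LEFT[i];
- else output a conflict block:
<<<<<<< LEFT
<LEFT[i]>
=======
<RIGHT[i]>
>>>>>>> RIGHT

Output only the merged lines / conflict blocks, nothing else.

Final LEFT:  [india, bravo, alpha, golf, echo, hotel, india]
Final RIGHT: [india, bravo, alpha, golf, alpha, charlie, india]
i=0: L=india R=india -> agree -> india
i=1: L=bravo R=bravo -> agree -> bravo
i=2: L=alpha R=alpha -> agree -> alpha
i=3: L=golf R=golf -> agree -> golf
i=4: L=echo, R=alpha=BASE -> take LEFT -> echo
i=5: BASE=india L=hotel R=charlie all differ -> CONFLICT
i=6: L=india R=india -> agree -> india

Answer: india
bravo
alpha
golf
echo
<<<<<<< LEFT
hotel
=======
charlie
>>>>>>> RIGHT
india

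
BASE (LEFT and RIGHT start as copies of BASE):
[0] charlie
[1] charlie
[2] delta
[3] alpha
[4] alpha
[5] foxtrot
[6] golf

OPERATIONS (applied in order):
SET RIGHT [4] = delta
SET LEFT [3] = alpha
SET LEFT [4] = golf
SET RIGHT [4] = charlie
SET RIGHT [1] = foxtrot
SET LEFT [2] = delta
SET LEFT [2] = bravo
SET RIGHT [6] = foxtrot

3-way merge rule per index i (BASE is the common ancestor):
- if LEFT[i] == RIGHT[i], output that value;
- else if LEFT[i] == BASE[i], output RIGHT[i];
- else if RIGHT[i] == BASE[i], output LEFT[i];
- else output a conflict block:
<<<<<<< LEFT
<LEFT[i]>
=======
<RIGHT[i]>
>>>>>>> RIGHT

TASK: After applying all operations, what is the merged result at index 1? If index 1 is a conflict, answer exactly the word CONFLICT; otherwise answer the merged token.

Final LEFT:  [charlie, charlie, bravo, alpha, golf, foxtrot, golf]
Final RIGHT: [charlie, foxtrot, delta, alpha, charlie, foxtrot, foxtrot]
i=0: L=charlie R=charlie -> agree -> charlie
i=1: L=charlie=BASE, R=foxtrot -> take RIGHT -> foxtrot
i=2: L=bravo, R=delta=BASE -> take LEFT -> bravo
i=3: L=alpha R=alpha -> agree -> alpha
i=4: BASE=alpha L=golf R=charlie all differ -> CONFLICT
i=5: L=foxtrot R=foxtrot -> agree -> foxtrot
i=6: L=golf=BASE, R=foxtrot -> take RIGHT -> foxtrot
Index 1 -> foxtrot

Answer: foxtrot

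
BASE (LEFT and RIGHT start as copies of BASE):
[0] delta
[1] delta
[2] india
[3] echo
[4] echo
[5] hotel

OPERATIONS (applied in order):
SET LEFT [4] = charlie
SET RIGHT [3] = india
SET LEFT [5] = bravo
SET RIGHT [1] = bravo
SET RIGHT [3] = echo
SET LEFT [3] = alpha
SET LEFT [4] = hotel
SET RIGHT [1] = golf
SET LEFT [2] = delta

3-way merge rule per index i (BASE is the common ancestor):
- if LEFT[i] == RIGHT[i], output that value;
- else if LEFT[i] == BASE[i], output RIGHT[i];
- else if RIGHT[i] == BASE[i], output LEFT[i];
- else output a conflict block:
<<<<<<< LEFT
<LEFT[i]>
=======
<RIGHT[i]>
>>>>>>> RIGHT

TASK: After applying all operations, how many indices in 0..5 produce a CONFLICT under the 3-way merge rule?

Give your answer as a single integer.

Final LEFT:  [delta, delta, delta, alpha, hotel, bravo]
Final RIGHT: [delta, golf, india, echo, echo, hotel]
i=0: L=delta R=delta -> agree -> delta
i=1: L=delta=BASE, R=golf -> take RIGHT -> golf
i=2: L=delta, R=india=BASE -> take LEFT -> delta
i=3: L=alpha, R=echo=BASE -> take LEFT -> alpha
i=4: L=hotel, R=echo=BASE -> take LEFT -> hotel
i=5: L=bravo, R=hotel=BASE -> take LEFT -> bravo
Conflict count: 0

Answer: 0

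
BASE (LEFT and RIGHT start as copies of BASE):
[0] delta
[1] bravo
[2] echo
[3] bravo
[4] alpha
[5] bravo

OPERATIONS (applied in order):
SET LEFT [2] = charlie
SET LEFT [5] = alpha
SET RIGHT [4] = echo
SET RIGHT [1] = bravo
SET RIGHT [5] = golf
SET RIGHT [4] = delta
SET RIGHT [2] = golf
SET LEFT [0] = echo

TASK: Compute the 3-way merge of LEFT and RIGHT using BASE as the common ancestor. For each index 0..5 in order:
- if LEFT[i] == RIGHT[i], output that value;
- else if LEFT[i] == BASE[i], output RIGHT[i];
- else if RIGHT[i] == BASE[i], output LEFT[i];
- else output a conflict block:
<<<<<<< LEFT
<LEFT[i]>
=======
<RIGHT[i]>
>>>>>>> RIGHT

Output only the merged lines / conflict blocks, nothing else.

Final LEFT:  [echo, bravo, charlie, bravo, alpha, alpha]
Final RIGHT: [delta, bravo, golf, bravo, delta, golf]
i=0: L=echo, R=delta=BASE -> take LEFT -> echo
i=1: L=bravo R=bravo -> agree -> bravo
i=2: BASE=echo L=charlie R=golf all differ -> CONFLICT
i=3: L=bravo R=bravo -> agree -> bravo
i=4: L=alpha=BASE, R=delta -> take RIGHT -> delta
i=5: BASE=bravo L=alpha R=golf all differ -> CONFLICT

Answer: echo
bravo
<<<<<<< LEFT
charlie
=======
golf
>>>>>>> RIGHT
bravo
delta
<<<<<<< LEFT
alpha
=======
golf
>>>>>>> RIGHT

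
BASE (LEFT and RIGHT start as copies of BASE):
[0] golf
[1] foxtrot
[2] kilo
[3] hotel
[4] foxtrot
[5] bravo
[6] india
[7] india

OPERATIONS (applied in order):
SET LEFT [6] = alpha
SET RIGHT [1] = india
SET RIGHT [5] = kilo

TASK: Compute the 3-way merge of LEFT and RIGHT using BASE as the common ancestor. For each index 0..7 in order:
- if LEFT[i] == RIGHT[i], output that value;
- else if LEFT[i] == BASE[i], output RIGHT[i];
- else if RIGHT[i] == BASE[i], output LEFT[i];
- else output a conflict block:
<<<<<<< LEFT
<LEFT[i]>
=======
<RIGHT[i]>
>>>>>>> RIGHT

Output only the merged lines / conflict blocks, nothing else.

Final LEFT:  [golf, foxtrot, kilo, hotel, foxtrot, bravo, alpha, india]
Final RIGHT: [golf, india, kilo, hotel, foxtrot, kilo, india, india]
i=0: L=golf R=golf -> agree -> golf
i=1: L=foxtrot=BASE, R=india -> take RIGHT -> india
i=2: L=kilo R=kilo -> agree -> kilo
i=3: L=hotel R=hotel -> agree -> hotel
i=4: L=foxtrot R=foxtrot -> agree -> foxtrot
i=5: L=bravo=BASE, R=kilo -> take RIGHT -> kilo
i=6: L=alpha, R=india=BASE -> take LEFT -> alpha
i=7: L=india R=india -> agree -> india

Answer: golf
india
kilo
hotel
foxtrot
kilo
alpha
india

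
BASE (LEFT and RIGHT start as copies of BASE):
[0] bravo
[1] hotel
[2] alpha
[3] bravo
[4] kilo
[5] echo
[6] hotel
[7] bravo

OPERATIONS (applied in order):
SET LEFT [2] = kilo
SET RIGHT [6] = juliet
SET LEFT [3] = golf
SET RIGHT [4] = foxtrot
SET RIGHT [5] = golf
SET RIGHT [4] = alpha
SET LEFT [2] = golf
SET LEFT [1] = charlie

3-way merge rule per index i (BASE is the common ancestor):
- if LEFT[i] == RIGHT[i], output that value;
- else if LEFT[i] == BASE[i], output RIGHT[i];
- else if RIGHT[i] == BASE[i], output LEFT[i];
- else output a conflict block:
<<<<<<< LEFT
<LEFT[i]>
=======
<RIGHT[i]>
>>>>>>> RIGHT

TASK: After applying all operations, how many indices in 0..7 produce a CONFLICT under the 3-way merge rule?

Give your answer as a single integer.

Answer: 0

Derivation:
Final LEFT:  [bravo, charlie, golf, golf, kilo, echo, hotel, bravo]
Final RIGHT: [bravo, hotel, alpha, bravo, alpha, golf, juliet, bravo]
i=0: L=bravo R=bravo -> agree -> bravo
i=1: L=charlie, R=hotel=BASE -> take LEFT -> charlie
i=2: L=golf, R=alpha=BASE -> take LEFT -> golf
i=3: L=golf, R=bravo=BASE -> take LEFT -> golf
i=4: L=kilo=BASE, R=alpha -> take RIGHT -> alpha
i=5: L=echo=BASE, R=golf -> take RIGHT -> golf
i=6: L=hotel=BASE, R=juliet -> take RIGHT -> juliet
i=7: L=bravo R=bravo -> agree -> bravo
Conflict count: 0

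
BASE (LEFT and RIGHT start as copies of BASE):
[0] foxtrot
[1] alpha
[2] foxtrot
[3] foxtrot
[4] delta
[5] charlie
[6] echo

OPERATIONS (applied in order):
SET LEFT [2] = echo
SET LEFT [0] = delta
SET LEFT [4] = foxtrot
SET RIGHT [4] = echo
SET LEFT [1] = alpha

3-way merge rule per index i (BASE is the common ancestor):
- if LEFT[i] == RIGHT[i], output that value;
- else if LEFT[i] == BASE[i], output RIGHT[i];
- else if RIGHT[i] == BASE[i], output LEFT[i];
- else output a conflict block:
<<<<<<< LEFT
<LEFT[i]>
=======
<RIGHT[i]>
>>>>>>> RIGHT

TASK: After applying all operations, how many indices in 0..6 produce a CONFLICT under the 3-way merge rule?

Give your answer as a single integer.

Answer: 1

Derivation:
Final LEFT:  [delta, alpha, echo, foxtrot, foxtrot, charlie, echo]
Final RIGHT: [foxtrot, alpha, foxtrot, foxtrot, echo, charlie, echo]
i=0: L=delta, R=foxtrot=BASE -> take LEFT -> delta
i=1: L=alpha R=alpha -> agree -> alpha
i=2: L=echo, R=foxtrot=BASE -> take LEFT -> echo
i=3: L=foxtrot R=foxtrot -> agree -> foxtrot
i=4: BASE=delta L=foxtrot R=echo all differ -> CONFLICT
i=5: L=charlie R=charlie -> agree -> charlie
i=6: L=echo R=echo -> agree -> echo
Conflict count: 1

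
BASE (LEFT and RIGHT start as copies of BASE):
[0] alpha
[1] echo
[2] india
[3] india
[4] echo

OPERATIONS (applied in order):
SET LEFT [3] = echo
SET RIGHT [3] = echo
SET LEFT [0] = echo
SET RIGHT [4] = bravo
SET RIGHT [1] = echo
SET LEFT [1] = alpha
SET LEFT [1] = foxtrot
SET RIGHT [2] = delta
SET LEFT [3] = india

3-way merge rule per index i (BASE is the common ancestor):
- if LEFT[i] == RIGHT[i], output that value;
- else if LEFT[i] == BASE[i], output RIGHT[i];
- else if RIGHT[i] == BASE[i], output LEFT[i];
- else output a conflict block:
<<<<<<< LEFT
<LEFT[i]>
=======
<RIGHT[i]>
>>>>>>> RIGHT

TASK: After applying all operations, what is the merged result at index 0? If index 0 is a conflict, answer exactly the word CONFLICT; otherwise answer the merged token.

Answer: echo

Derivation:
Final LEFT:  [echo, foxtrot, india, india, echo]
Final RIGHT: [alpha, echo, delta, echo, bravo]
i=0: L=echo, R=alpha=BASE -> take LEFT -> echo
i=1: L=foxtrot, R=echo=BASE -> take LEFT -> foxtrot
i=2: L=india=BASE, R=delta -> take RIGHT -> delta
i=3: L=india=BASE, R=echo -> take RIGHT -> echo
i=4: L=echo=BASE, R=bravo -> take RIGHT -> bravo
Index 0 -> echo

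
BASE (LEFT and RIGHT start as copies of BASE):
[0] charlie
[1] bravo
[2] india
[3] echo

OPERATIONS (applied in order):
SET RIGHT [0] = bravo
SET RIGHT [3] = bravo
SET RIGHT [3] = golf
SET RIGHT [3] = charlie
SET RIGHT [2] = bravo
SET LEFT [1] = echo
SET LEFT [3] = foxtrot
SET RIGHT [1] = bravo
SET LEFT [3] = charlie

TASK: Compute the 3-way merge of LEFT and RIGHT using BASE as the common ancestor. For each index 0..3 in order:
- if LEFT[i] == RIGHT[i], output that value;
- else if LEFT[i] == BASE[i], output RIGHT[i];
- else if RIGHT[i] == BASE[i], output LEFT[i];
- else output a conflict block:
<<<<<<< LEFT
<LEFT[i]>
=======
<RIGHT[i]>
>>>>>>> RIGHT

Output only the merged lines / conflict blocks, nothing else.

Answer: bravo
echo
bravo
charlie

Derivation:
Final LEFT:  [charlie, echo, india, charlie]
Final RIGHT: [bravo, bravo, bravo, charlie]
i=0: L=charlie=BASE, R=bravo -> take RIGHT -> bravo
i=1: L=echo, R=bravo=BASE -> take LEFT -> echo
i=2: L=india=BASE, R=bravo -> take RIGHT -> bravo
i=3: L=charlie R=charlie -> agree -> charlie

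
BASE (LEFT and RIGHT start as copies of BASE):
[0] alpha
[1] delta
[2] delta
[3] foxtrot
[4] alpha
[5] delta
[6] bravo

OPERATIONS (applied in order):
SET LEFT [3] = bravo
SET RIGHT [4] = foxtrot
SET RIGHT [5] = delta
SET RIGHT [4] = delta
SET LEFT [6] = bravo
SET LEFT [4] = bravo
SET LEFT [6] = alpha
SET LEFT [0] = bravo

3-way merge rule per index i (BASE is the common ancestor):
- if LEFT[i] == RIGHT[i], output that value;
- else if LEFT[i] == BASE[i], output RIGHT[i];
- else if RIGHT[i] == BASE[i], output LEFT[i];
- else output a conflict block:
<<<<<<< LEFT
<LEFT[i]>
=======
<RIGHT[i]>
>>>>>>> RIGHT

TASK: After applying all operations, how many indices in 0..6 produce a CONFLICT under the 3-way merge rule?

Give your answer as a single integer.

Answer: 1

Derivation:
Final LEFT:  [bravo, delta, delta, bravo, bravo, delta, alpha]
Final RIGHT: [alpha, delta, delta, foxtrot, delta, delta, bravo]
i=0: L=bravo, R=alpha=BASE -> take LEFT -> bravo
i=1: L=delta R=delta -> agree -> delta
i=2: L=delta R=delta -> agree -> delta
i=3: L=bravo, R=foxtrot=BASE -> take LEFT -> bravo
i=4: BASE=alpha L=bravo R=delta all differ -> CONFLICT
i=5: L=delta R=delta -> agree -> delta
i=6: L=alpha, R=bravo=BASE -> take LEFT -> alpha
Conflict count: 1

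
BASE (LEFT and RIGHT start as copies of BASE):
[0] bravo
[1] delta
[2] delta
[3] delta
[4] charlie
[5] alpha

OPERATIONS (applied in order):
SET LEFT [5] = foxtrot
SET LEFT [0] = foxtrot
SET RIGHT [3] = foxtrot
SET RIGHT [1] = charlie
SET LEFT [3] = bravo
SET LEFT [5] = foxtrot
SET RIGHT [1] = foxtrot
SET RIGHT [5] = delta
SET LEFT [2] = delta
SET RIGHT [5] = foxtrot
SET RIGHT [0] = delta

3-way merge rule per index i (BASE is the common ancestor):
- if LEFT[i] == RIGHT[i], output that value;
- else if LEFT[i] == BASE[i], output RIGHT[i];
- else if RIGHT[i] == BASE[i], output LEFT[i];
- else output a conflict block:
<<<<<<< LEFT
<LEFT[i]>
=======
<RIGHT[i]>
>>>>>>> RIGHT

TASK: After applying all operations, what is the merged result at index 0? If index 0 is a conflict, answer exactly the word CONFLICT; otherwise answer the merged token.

Final LEFT:  [foxtrot, delta, delta, bravo, charlie, foxtrot]
Final RIGHT: [delta, foxtrot, delta, foxtrot, charlie, foxtrot]
i=0: BASE=bravo L=foxtrot R=delta all differ -> CONFLICT
i=1: L=delta=BASE, R=foxtrot -> take RIGHT -> foxtrot
i=2: L=delta R=delta -> agree -> delta
i=3: BASE=delta L=bravo R=foxtrot all differ -> CONFLICT
i=4: L=charlie R=charlie -> agree -> charlie
i=5: L=foxtrot R=foxtrot -> agree -> foxtrot
Index 0 -> CONFLICT

Answer: CONFLICT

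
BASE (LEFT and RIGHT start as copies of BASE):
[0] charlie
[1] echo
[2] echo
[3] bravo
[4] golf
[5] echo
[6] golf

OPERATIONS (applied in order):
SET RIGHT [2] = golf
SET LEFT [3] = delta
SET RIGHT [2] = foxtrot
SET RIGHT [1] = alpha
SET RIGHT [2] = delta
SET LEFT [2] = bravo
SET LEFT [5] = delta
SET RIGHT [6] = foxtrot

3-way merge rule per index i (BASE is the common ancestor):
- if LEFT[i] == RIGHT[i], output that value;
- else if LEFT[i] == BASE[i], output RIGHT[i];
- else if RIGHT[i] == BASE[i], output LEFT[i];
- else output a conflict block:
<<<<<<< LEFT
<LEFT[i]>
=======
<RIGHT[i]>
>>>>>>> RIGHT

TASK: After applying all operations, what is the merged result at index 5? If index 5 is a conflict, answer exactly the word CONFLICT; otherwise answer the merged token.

Final LEFT:  [charlie, echo, bravo, delta, golf, delta, golf]
Final RIGHT: [charlie, alpha, delta, bravo, golf, echo, foxtrot]
i=0: L=charlie R=charlie -> agree -> charlie
i=1: L=echo=BASE, R=alpha -> take RIGHT -> alpha
i=2: BASE=echo L=bravo R=delta all differ -> CONFLICT
i=3: L=delta, R=bravo=BASE -> take LEFT -> delta
i=4: L=golf R=golf -> agree -> golf
i=5: L=delta, R=echo=BASE -> take LEFT -> delta
i=6: L=golf=BASE, R=foxtrot -> take RIGHT -> foxtrot
Index 5 -> delta

Answer: delta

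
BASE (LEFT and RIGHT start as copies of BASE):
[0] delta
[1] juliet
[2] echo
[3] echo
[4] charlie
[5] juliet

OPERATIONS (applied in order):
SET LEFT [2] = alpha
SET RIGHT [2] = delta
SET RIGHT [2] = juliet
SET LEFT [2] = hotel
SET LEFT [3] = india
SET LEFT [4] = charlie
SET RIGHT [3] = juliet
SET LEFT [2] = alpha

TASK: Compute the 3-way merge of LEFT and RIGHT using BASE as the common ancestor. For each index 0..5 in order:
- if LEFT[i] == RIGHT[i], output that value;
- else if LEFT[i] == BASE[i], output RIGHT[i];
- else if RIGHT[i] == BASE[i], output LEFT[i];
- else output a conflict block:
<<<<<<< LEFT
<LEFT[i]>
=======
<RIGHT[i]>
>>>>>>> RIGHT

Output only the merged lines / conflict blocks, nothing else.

Answer: delta
juliet
<<<<<<< LEFT
alpha
=======
juliet
>>>>>>> RIGHT
<<<<<<< LEFT
india
=======
juliet
>>>>>>> RIGHT
charlie
juliet

Derivation:
Final LEFT:  [delta, juliet, alpha, india, charlie, juliet]
Final RIGHT: [delta, juliet, juliet, juliet, charlie, juliet]
i=0: L=delta R=delta -> agree -> delta
i=1: L=juliet R=juliet -> agree -> juliet
i=2: BASE=echo L=alpha R=juliet all differ -> CONFLICT
i=3: BASE=echo L=india R=juliet all differ -> CONFLICT
i=4: L=charlie R=charlie -> agree -> charlie
i=5: L=juliet R=juliet -> agree -> juliet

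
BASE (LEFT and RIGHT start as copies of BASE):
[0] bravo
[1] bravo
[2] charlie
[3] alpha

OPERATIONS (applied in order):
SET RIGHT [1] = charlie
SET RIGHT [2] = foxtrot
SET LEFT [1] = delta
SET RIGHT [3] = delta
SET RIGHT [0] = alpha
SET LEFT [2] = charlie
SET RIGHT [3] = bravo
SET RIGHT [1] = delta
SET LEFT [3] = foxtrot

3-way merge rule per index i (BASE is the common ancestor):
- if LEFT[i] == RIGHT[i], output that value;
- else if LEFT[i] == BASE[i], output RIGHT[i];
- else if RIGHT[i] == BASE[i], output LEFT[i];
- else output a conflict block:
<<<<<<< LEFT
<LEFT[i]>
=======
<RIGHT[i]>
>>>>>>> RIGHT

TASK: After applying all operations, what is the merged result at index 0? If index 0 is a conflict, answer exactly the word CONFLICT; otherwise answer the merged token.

Answer: alpha

Derivation:
Final LEFT:  [bravo, delta, charlie, foxtrot]
Final RIGHT: [alpha, delta, foxtrot, bravo]
i=0: L=bravo=BASE, R=alpha -> take RIGHT -> alpha
i=1: L=delta R=delta -> agree -> delta
i=2: L=charlie=BASE, R=foxtrot -> take RIGHT -> foxtrot
i=3: BASE=alpha L=foxtrot R=bravo all differ -> CONFLICT
Index 0 -> alpha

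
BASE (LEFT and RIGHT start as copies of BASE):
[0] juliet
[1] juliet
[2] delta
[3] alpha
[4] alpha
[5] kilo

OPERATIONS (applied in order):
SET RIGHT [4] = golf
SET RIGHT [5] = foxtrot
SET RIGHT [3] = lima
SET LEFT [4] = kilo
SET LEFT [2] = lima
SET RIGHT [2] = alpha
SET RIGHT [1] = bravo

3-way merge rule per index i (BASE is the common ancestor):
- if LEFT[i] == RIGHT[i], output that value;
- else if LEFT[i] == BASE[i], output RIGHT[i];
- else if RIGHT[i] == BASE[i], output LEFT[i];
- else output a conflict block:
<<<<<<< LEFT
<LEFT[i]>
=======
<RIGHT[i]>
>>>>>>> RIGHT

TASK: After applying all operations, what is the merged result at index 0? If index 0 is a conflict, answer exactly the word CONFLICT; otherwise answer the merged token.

Answer: juliet

Derivation:
Final LEFT:  [juliet, juliet, lima, alpha, kilo, kilo]
Final RIGHT: [juliet, bravo, alpha, lima, golf, foxtrot]
i=0: L=juliet R=juliet -> agree -> juliet
i=1: L=juliet=BASE, R=bravo -> take RIGHT -> bravo
i=2: BASE=delta L=lima R=alpha all differ -> CONFLICT
i=3: L=alpha=BASE, R=lima -> take RIGHT -> lima
i=4: BASE=alpha L=kilo R=golf all differ -> CONFLICT
i=5: L=kilo=BASE, R=foxtrot -> take RIGHT -> foxtrot
Index 0 -> juliet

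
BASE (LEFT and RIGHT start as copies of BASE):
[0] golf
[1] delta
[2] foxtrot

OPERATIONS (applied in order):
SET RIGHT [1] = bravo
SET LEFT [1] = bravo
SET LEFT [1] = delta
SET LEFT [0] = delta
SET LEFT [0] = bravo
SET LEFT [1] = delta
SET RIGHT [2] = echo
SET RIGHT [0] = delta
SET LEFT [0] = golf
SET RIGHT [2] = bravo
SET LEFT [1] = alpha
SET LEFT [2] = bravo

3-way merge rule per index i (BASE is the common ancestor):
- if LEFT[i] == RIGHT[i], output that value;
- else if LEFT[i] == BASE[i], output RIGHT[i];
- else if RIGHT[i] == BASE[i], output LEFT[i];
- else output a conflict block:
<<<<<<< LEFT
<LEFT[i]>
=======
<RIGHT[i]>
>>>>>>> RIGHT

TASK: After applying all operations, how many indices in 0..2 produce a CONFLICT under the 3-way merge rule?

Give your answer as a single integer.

Final LEFT:  [golf, alpha, bravo]
Final RIGHT: [delta, bravo, bravo]
i=0: L=golf=BASE, R=delta -> take RIGHT -> delta
i=1: BASE=delta L=alpha R=bravo all differ -> CONFLICT
i=2: L=bravo R=bravo -> agree -> bravo
Conflict count: 1

Answer: 1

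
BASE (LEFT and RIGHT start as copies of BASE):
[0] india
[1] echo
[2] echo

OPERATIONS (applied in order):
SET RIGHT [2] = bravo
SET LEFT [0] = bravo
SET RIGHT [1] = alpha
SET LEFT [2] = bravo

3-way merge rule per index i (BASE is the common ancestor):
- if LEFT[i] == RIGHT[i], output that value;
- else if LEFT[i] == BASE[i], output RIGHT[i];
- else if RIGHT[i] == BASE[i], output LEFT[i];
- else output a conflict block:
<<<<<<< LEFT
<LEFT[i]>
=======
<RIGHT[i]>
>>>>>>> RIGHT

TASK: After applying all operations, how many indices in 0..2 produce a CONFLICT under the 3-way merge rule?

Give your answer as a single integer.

Final LEFT:  [bravo, echo, bravo]
Final RIGHT: [india, alpha, bravo]
i=0: L=bravo, R=india=BASE -> take LEFT -> bravo
i=1: L=echo=BASE, R=alpha -> take RIGHT -> alpha
i=2: L=bravo R=bravo -> agree -> bravo
Conflict count: 0

Answer: 0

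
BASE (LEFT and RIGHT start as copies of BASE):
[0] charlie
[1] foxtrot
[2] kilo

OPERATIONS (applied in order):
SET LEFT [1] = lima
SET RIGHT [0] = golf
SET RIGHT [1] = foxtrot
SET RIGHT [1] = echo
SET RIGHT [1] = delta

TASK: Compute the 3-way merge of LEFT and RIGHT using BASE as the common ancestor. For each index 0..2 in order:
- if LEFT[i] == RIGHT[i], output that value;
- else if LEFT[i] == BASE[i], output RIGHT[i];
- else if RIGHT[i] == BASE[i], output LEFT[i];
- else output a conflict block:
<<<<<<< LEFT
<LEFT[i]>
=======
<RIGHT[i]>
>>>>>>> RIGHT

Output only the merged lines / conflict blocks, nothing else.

Answer: golf
<<<<<<< LEFT
lima
=======
delta
>>>>>>> RIGHT
kilo

Derivation:
Final LEFT:  [charlie, lima, kilo]
Final RIGHT: [golf, delta, kilo]
i=0: L=charlie=BASE, R=golf -> take RIGHT -> golf
i=1: BASE=foxtrot L=lima R=delta all differ -> CONFLICT
i=2: L=kilo R=kilo -> agree -> kilo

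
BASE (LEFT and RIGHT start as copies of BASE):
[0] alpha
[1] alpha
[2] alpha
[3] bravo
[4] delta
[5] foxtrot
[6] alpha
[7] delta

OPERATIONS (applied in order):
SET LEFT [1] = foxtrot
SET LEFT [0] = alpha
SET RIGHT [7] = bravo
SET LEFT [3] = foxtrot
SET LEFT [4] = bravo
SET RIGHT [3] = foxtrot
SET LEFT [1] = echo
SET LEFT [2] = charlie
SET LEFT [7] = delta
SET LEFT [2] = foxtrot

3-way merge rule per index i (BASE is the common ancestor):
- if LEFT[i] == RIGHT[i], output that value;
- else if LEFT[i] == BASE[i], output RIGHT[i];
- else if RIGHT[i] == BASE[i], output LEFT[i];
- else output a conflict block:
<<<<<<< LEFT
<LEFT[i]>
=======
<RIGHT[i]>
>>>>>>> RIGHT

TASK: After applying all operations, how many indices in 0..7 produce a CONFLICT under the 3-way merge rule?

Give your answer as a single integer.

Answer: 0

Derivation:
Final LEFT:  [alpha, echo, foxtrot, foxtrot, bravo, foxtrot, alpha, delta]
Final RIGHT: [alpha, alpha, alpha, foxtrot, delta, foxtrot, alpha, bravo]
i=0: L=alpha R=alpha -> agree -> alpha
i=1: L=echo, R=alpha=BASE -> take LEFT -> echo
i=2: L=foxtrot, R=alpha=BASE -> take LEFT -> foxtrot
i=3: L=foxtrot R=foxtrot -> agree -> foxtrot
i=4: L=bravo, R=delta=BASE -> take LEFT -> bravo
i=5: L=foxtrot R=foxtrot -> agree -> foxtrot
i=6: L=alpha R=alpha -> agree -> alpha
i=7: L=delta=BASE, R=bravo -> take RIGHT -> bravo
Conflict count: 0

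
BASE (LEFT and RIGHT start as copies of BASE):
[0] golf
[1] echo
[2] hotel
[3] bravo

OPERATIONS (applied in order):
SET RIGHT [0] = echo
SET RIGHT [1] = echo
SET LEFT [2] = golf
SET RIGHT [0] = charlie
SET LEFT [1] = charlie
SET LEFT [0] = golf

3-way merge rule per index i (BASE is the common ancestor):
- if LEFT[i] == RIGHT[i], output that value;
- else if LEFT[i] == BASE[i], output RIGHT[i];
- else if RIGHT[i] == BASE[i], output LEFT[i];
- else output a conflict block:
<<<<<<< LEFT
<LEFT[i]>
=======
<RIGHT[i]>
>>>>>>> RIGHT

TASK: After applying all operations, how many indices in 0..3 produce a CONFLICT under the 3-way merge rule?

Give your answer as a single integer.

Final LEFT:  [golf, charlie, golf, bravo]
Final RIGHT: [charlie, echo, hotel, bravo]
i=0: L=golf=BASE, R=charlie -> take RIGHT -> charlie
i=1: L=charlie, R=echo=BASE -> take LEFT -> charlie
i=2: L=golf, R=hotel=BASE -> take LEFT -> golf
i=3: L=bravo R=bravo -> agree -> bravo
Conflict count: 0

Answer: 0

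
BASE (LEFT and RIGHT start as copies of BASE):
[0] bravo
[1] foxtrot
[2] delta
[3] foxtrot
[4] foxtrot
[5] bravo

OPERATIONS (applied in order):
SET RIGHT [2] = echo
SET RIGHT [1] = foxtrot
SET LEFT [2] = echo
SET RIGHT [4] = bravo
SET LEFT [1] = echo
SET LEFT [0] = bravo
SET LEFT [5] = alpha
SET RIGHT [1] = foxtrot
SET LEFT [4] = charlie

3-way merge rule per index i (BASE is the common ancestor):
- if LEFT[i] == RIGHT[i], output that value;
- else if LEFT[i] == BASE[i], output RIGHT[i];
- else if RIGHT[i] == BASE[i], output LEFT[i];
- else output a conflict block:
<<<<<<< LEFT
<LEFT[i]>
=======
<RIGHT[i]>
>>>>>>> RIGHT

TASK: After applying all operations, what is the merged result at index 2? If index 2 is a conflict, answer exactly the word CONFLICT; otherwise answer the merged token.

Answer: echo

Derivation:
Final LEFT:  [bravo, echo, echo, foxtrot, charlie, alpha]
Final RIGHT: [bravo, foxtrot, echo, foxtrot, bravo, bravo]
i=0: L=bravo R=bravo -> agree -> bravo
i=1: L=echo, R=foxtrot=BASE -> take LEFT -> echo
i=2: L=echo R=echo -> agree -> echo
i=3: L=foxtrot R=foxtrot -> agree -> foxtrot
i=4: BASE=foxtrot L=charlie R=bravo all differ -> CONFLICT
i=5: L=alpha, R=bravo=BASE -> take LEFT -> alpha
Index 2 -> echo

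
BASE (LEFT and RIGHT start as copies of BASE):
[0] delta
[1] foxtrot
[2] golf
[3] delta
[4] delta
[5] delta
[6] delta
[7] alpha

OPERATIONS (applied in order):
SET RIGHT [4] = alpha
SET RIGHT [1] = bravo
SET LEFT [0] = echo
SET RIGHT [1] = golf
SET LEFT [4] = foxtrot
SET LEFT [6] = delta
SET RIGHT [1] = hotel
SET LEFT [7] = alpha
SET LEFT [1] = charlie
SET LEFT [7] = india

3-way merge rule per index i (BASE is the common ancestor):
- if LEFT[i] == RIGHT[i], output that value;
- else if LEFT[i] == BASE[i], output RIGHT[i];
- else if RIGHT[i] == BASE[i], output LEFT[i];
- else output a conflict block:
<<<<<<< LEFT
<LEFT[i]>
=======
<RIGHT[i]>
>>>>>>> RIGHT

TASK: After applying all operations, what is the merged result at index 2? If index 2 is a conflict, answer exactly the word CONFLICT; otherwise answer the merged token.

Final LEFT:  [echo, charlie, golf, delta, foxtrot, delta, delta, india]
Final RIGHT: [delta, hotel, golf, delta, alpha, delta, delta, alpha]
i=0: L=echo, R=delta=BASE -> take LEFT -> echo
i=1: BASE=foxtrot L=charlie R=hotel all differ -> CONFLICT
i=2: L=golf R=golf -> agree -> golf
i=3: L=delta R=delta -> agree -> delta
i=4: BASE=delta L=foxtrot R=alpha all differ -> CONFLICT
i=5: L=delta R=delta -> agree -> delta
i=6: L=delta R=delta -> agree -> delta
i=7: L=india, R=alpha=BASE -> take LEFT -> india
Index 2 -> golf

Answer: golf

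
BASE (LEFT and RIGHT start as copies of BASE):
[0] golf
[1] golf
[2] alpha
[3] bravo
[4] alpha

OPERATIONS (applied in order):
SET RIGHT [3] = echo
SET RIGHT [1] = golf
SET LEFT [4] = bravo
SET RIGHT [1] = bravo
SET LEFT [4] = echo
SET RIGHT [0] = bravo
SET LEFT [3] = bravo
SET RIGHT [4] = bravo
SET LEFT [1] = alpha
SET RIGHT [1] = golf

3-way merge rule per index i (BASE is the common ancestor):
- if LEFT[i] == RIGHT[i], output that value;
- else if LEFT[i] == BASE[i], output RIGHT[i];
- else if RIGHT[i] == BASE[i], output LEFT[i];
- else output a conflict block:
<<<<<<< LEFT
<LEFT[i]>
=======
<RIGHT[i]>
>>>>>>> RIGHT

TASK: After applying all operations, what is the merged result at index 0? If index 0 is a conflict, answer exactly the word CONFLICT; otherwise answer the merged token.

Answer: bravo

Derivation:
Final LEFT:  [golf, alpha, alpha, bravo, echo]
Final RIGHT: [bravo, golf, alpha, echo, bravo]
i=0: L=golf=BASE, R=bravo -> take RIGHT -> bravo
i=1: L=alpha, R=golf=BASE -> take LEFT -> alpha
i=2: L=alpha R=alpha -> agree -> alpha
i=3: L=bravo=BASE, R=echo -> take RIGHT -> echo
i=4: BASE=alpha L=echo R=bravo all differ -> CONFLICT
Index 0 -> bravo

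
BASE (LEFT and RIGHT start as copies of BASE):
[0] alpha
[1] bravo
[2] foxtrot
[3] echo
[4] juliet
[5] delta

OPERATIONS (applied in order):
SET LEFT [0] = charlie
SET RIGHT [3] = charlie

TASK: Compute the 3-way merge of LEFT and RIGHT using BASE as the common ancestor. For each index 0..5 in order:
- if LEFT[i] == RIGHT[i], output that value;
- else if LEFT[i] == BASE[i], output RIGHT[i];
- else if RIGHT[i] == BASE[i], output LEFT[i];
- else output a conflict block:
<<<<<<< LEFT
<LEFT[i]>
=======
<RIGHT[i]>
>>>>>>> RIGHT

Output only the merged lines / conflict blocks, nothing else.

Answer: charlie
bravo
foxtrot
charlie
juliet
delta

Derivation:
Final LEFT:  [charlie, bravo, foxtrot, echo, juliet, delta]
Final RIGHT: [alpha, bravo, foxtrot, charlie, juliet, delta]
i=0: L=charlie, R=alpha=BASE -> take LEFT -> charlie
i=1: L=bravo R=bravo -> agree -> bravo
i=2: L=foxtrot R=foxtrot -> agree -> foxtrot
i=3: L=echo=BASE, R=charlie -> take RIGHT -> charlie
i=4: L=juliet R=juliet -> agree -> juliet
i=5: L=delta R=delta -> agree -> delta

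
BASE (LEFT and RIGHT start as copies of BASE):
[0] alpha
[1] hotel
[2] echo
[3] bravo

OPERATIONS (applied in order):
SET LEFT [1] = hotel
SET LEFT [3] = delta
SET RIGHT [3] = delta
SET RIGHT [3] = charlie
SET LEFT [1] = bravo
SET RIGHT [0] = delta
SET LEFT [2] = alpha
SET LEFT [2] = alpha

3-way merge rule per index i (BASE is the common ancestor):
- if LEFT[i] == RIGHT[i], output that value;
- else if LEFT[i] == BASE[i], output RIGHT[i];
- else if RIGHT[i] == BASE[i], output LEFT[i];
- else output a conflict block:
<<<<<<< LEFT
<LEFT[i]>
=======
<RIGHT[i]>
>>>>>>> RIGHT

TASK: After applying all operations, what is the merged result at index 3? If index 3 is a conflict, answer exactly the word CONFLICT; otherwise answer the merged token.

Final LEFT:  [alpha, bravo, alpha, delta]
Final RIGHT: [delta, hotel, echo, charlie]
i=0: L=alpha=BASE, R=delta -> take RIGHT -> delta
i=1: L=bravo, R=hotel=BASE -> take LEFT -> bravo
i=2: L=alpha, R=echo=BASE -> take LEFT -> alpha
i=3: BASE=bravo L=delta R=charlie all differ -> CONFLICT
Index 3 -> CONFLICT

Answer: CONFLICT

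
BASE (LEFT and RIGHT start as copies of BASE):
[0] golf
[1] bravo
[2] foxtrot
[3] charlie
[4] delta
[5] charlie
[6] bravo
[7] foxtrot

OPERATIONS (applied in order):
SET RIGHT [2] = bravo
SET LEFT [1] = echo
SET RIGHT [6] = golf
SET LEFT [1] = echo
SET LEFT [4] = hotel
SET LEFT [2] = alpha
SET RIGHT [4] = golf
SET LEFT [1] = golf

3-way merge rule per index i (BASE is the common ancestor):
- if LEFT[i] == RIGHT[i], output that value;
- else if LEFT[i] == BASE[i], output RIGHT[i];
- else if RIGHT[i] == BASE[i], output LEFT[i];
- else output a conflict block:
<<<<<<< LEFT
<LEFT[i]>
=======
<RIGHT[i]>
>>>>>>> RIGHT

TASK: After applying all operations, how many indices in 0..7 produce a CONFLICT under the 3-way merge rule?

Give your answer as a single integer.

Final LEFT:  [golf, golf, alpha, charlie, hotel, charlie, bravo, foxtrot]
Final RIGHT: [golf, bravo, bravo, charlie, golf, charlie, golf, foxtrot]
i=0: L=golf R=golf -> agree -> golf
i=1: L=golf, R=bravo=BASE -> take LEFT -> golf
i=2: BASE=foxtrot L=alpha R=bravo all differ -> CONFLICT
i=3: L=charlie R=charlie -> agree -> charlie
i=4: BASE=delta L=hotel R=golf all differ -> CONFLICT
i=5: L=charlie R=charlie -> agree -> charlie
i=6: L=bravo=BASE, R=golf -> take RIGHT -> golf
i=7: L=foxtrot R=foxtrot -> agree -> foxtrot
Conflict count: 2

Answer: 2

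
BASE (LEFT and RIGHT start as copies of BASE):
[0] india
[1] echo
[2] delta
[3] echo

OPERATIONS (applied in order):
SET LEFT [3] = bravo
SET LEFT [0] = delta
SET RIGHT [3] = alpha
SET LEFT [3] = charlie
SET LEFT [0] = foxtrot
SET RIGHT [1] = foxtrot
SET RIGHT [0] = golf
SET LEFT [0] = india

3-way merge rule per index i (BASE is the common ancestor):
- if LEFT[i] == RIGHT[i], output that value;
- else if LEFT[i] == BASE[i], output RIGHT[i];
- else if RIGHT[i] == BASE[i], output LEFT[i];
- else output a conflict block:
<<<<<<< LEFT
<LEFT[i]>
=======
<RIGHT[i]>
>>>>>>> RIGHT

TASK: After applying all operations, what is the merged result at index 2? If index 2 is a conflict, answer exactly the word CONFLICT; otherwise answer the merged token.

Final LEFT:  [india, echo, delta, charlie]
Final RIGHT: [golf, foxtrot, delta, alpha]
i=0: L=india=BASE, R=golf -> take RIGHT -> golf
i=1: L=echo=BASE, R=foxtrot -> take RIGHT -> foxtrot
i=2: L=delta R=delta -> agree -> delta
i=3: BASE=echo L=charlie R=alpha all differ -> CONFLICT
Index 2 -> delta

Answer: delta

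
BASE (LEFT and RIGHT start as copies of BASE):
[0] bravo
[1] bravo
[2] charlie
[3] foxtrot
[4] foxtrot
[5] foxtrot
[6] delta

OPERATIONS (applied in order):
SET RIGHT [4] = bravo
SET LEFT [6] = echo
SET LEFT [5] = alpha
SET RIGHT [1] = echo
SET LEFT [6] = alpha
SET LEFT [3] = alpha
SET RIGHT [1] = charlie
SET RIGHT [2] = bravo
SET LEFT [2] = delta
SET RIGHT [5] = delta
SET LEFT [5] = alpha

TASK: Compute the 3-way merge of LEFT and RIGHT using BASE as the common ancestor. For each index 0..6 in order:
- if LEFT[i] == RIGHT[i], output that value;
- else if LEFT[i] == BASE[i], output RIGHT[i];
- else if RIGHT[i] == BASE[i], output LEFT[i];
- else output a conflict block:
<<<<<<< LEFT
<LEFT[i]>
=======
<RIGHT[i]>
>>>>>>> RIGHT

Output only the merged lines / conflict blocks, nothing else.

Answer: bravo
charlie
<<<<<<< LEFT
delta
=======
bravo
>>>>>>> RIGHT
alpha
bravo
<<<<<<< LEFT
alpha
=======
delta
>>>>>>> RIGHT
alpha

Derivation:
Final LEFT:  [bravo, bravo, delta, alpha, foxtrot, alpha, alpha]
Final RIGHT: [bravo, charlie, bravo, foxtrot, bravo, delta, delta]
i=0: L=bravo R=bravo -> agree -> bravo
i=1: L=bravo=BASE, R=charlie -> take RIGHT -> charlie
i=2: BASE=charlie L=delta R=bravo all differ -> CONFLICT
i=3: L=alpha, R=foxtrot=BASE -> take LEFT -> alpha
i=4: L=foxtrot=BASE, R=bravo -> take RIGHT -> bravo
i=5: BASE=foxtrot L=alpha R=delta all differ -> CONFLICT
i=6: L=alpha, R=delta=BASE -> take LEFT -> alpha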